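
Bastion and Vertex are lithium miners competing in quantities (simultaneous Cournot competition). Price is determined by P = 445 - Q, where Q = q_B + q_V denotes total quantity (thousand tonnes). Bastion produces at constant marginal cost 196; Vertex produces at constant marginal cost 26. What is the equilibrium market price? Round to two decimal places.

222.33

Bastion's profit: π_B = (445 - Q)q_B - (196q_B). Setting ∂π_B/∂q_B = 0: 249 - 2q_B - (q_V) = 0.
Vertex's first-order condition: 419 - 2q_V - (q_B) = 0.
Rearranging gives the reaction functions q_B = (249 - q_V)/2 and q_V = (419 - q_B)/2.
Solving the pair: q_B = 79/3, q_V = 589/3.
Total output Q = 668/3, so price P = 445 - 668/3 = 667/3.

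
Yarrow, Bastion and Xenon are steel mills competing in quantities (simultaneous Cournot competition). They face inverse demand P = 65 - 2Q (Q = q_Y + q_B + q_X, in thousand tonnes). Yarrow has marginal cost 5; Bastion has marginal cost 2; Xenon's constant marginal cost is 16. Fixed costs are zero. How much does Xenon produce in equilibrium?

3

Yarrow's profit: π_Y = (65 - 2Q)q_Y - (5q_Y). Setting ∂π_Y/∂q_Y = 0: 60 - 4q_Y - 2(q_B + q_X) = 0.
Bastion's profit: π_B = (65 - 2Q)q_B - (2q_B). Setting ∂π_B/∂q_B = 0: 63 - 4q_B - 2(q_Y + q_X) = 0.
Xenon's first-order condition: 49 - 4q_X - 2(q_Y + q_B) = 0.
Adding the 3 first-order conditions: 172 − 8Q = 0, so Q = 43/2.
Back-substituting: q_Y = (60 − 43)/2 = 17/2, q_B = (63 − 43)/2 = 10, q_X = (49 − 43)/2 = 3.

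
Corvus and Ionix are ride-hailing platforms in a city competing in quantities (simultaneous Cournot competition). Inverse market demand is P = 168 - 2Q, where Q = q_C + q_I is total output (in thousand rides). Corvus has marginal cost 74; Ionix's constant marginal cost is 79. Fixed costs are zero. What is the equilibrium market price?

107

Corvus's profit: π_C = (168 - 2Q)q_C - (74q_C). Setting ∂π_C/∂q_C = 0: 94 - 4q_C - 2(q_I) = 0.
Ionix's first-order condition: 89 - 4q_I - 2(q_C) = 0.
So q_C = (94 - 2q_I)/4 and q_I = (89 - 2q_C)/4.
Substituting one into the other gives q_C = 33/2 and q_I = 14.
Total output Q = 61/2, so price P = 168 - 2·(61/2) = 107.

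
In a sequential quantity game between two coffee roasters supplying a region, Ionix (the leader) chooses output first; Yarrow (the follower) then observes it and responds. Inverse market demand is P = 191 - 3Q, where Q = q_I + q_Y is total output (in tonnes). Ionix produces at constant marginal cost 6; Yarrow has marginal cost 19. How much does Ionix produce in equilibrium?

The follower Yarrow best-responds to any q_I: π_Y = (191 - 3Q)q_Y - 19q_Y.
Setting the follower's marginal profit to zero, 172 - 3q_I - 6q_Y = 0, i.e. q_Y = (172 - 3q_I)/6.
The leader anticipates this reaction. Substituting into P = 191 - 3Q gives P = 105 - (3/2)q_I, so π_I = (105 - (3/2)q_I)q_I - 6q_I.
Maximising: ∂π_I/∂q_I = 99 - 3q_I = 0, giving q_I = 33.
Then q_Y = (172 - 3·33)/6 = 73/6.

33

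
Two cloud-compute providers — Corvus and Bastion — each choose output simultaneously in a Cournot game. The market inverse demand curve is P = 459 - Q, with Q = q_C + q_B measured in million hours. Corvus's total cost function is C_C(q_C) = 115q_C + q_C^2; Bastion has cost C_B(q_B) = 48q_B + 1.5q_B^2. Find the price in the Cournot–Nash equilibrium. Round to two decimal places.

Corvus's profit: π_C = (459 - Q)q_C - (115q_C + q_C²). Setting ∂π_C/∂q_C = 0: 344 - 4q_C - (q_B) = 0.
Bastion's first-order condition: 411 - 5q_B - (q_C) = 0.
Rearranging gives the reaction functions q_C = (344 - q_B)/4 and q_B = (411 - q_C)/5.
Solving the pair: q_C = 1309/19, q_B = 1300/19.
Total output Q = 137.3158, so price P = 459 - 137.3158 = 321.6842.

321.68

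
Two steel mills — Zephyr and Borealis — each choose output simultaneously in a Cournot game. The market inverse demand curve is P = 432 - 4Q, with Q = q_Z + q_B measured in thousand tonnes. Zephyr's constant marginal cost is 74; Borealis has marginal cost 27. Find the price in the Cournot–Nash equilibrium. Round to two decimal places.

177.67

Zephyr's profit: π_Z = (432 - 4Q)q_Z - (74q_Z). Setting ∂π_Z/∂q_Z = 0: 358 - 8q_Z - 4(q_B) = 0.
Borealis's profit: π_B = (432 - 4Q)q_B - (27q_B). Setting ∂π_B/∂q_B = 0: 405 - 8q_B - 4(q_Z) = 0.
So q_Z = (358 - 4q_B)/8 and q_B = (405 - 4q_Z)/8.
Substituting one into the other gives q_Z = 311/12 and q_B = 113/3.
Total output Q = 763/12, so price P = 432 - 4·(763/12) = 533/3.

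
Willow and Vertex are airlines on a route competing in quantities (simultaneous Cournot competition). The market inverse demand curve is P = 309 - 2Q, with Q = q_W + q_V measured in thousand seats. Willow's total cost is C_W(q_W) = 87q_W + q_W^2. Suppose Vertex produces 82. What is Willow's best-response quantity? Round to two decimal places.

9.67

With the rival's output fixed at 82, Willow's profit is π_W = (309 - 2·82 - 2q_W)q_W - (87q_W + q_W²) = (145 - 2q_W)q_W - (87q_W + q_W²).
∂π_W/∂q_W = 58 - 6q_W = 0, so q_W = 29/3.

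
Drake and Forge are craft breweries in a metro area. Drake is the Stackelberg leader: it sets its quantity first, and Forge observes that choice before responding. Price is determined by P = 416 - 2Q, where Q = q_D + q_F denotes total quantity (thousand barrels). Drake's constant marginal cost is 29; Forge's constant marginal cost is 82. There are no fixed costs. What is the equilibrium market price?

139

Solve by backward induction. Given q_D, the follower Forge maximises π_F = (416 - 2q_D - 2q_F)q_F - 82q_F.
Setting the follower's marginal profit to zero, 334 - 2q_D - 4q_F = 0, i.e. q_F = (334 - 2q_D)/4.
Drake substitutes q_F(q_D) into its own profit: π_D = q_D(416 - 2q_D - (334 - 2q_D)/2) - 29q_D = (249 - q_D)q_D - 29q_D.
Leader FOC: 220 - 2q_D = 0, so q_D = 110.
Then q_F = (334 - 2·110)/4 = 57/2.
Total output Q = 277/2, so price P = 416 - 2·(277/2) = 139.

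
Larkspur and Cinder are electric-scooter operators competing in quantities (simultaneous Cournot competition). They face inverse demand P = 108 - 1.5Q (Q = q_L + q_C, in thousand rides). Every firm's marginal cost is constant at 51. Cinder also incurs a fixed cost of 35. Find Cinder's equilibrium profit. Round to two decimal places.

205.67

Each firm earns π_i = (108 - 1.5Q)q_i - 51q_i.
Setting ∂π_i/∂q_i = 0 with rivals' quantities fixed: 57 - 3q_i - (3/2)q_j = 0.
By symmetry each firm produces the same amount; substituting q_j = q_i yields q_i = 57/(9/2) = 38/3.
Price P = 108 - (3/2)·(76/3) = 70.
Cinder's profit: (70 - 51)·(38/3) - 35 = 617/3.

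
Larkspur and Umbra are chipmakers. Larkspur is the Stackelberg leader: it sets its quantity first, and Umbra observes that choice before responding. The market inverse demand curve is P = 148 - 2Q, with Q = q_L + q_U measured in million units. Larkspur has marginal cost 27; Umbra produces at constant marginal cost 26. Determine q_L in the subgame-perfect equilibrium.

30

Solve by backward induction. Given q_L, the follower Umbra maximises π_U = (148 - 2q_L - 2q_U)q_U - 26q_U.
Follower FOC: 122 - 2q_L - 4q_U = 0, so q_U(q_L) = (122 - 2q_L)/4.
Larkspur substitutes q_U(q_L) into its own profit: π_L = q_L(148 - 2q_L - (122 - 2q_L)/2) - 27q_L = (87 - q_L)q_L - 27q_L.
The leader's first-order condition 60 - 2q_L = 0 yields q_L = 30.
Then q_U = (122 - 2·30)/4 = 31/2.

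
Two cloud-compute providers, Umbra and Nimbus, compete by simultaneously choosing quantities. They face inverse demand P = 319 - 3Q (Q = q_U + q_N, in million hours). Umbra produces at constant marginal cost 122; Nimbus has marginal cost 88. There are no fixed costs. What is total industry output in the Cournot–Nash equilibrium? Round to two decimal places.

Umbra's profit: π_U = (319 - 3Q)q_U - (122q_U). Setting ∂π_U/∂q_U = 0: 197 - 6q_U - 3(q_N) = 0.
Nimbus's profit: π_N = (319 - 3Q)q_N - (88q_N). Setting ∂π_N/∂q_N = 0: 231 - 6q_N - 3(q_U) = 0.
So q_U = (197 - 3q_N)/6 and q_N = (231 - 3q_U)/6.
Substituting one into the other gives q_U = 163/9 and q_N = 265/9.
Total output Q = 163/9 + 265/9 = 428/9.

47.56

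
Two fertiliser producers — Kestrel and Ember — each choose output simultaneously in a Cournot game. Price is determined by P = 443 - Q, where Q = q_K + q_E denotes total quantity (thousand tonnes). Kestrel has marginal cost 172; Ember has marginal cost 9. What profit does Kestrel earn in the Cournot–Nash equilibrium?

1296

Kestrel's profit: π_K = (443 - Q)q_K - (172q_K). Setting ∂π_K/∂q_K = 0: 271 - 2q_K - (q_E) = 0.
Ember's first-order condition: 434 - 2q_E - (q_K) = 0.
So q_K = (271 - q_E)/2 and q_E = (434 - q_K)/2.
Substituting one into the other gives q_K = 36 and q_E = 199.
Price P = 443 - 235 = 208.
Kestrel's profit: (208 - 172)·36 = 1296.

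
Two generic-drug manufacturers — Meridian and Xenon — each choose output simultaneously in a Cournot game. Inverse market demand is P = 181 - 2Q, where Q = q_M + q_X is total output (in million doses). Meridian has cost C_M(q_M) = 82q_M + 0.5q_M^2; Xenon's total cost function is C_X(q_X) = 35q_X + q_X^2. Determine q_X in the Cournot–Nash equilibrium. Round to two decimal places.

20.46

Meridian's profit: π_M = (181 - 2Q)q_M - (82q_M + (1/2)q_M²). Setting ∂π_M/∂q_M = 0: 99 - 5q_M - 2(q_X) = 0.
Xenon's first-order condition: 146 - 6q_X - 2(q_M) = 0.
Rearranging gives the reaction functions q_M = (99 - 2q_X)/5 and q_X = (146 - 2q_M)/6.
Substituting one into the other gives q_M = 151/13 and q_X = 266/13.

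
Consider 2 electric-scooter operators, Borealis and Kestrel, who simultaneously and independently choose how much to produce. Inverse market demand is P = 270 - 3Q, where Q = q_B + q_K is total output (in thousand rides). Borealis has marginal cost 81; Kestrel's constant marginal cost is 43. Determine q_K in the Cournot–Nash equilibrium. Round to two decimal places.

Borealis's profit: π_B = (270 - 3Q)q_B - (81q_B). Setting ∂π_B/∂q_B = 0: 189 - 6q_B - 3(q_K) = 0.
Kestrel's first-order condition: 227 - 6q_K - 3(q_B) = 0.
So q_B = (189 - 3q_K)/6 and q_K = (227 - 3q_B)/6.
Solving the pair: q_B = 151/9, q_K = 265/9.

29.44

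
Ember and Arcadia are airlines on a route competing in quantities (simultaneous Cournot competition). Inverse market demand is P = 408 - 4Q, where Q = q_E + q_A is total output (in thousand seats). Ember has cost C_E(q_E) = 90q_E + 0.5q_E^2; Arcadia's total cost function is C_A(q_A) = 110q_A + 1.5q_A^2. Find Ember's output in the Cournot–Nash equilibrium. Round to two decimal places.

Ember's profit: π_E = (408 - 4Q)q_E - (90q_E + (1/2)q_E²). Setting ∂π_E/∂q_E = 0: 318 - 9q_E - 4(q_A) = 0.
Arcadia's profit: π_A = (408 - 4Q)q_A - (110q_A + (3/2)q_A²). Setting ∂π_A/∂q_A = 0: 298 - 11q_A - 4(q_E) = 0.
So q_E = (318 - 4q_A)/9 and q_A = (298 - 4q_E)/11.
Solving the pair: q_E = 27.7831, q_A = 1410/83.

27.78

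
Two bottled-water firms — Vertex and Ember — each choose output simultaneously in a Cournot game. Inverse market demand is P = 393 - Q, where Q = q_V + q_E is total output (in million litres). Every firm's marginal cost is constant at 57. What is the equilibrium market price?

169

Each firm earns π_i = (393 - Q)q_i - 57q_i.
First-order condition (treating rivals' output as given): 336 - 2q_i - q_j = 0.
With identical firms every q_j equals q_i, so q_j = q_i and 336 = 3q_i, giving q_i = 112.
Total output Q = 224, so price P = 393 - 224 = 169.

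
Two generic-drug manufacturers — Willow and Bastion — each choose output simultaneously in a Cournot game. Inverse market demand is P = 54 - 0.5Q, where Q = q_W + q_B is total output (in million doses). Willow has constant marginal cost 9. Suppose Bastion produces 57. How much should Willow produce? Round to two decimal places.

16.50

With the rival's output fixed at 57, Willow's profit is π_W = (54 - (1/2)·57 - (1/2)q_W)q_W - (9q_W) = (51/2 - (1/2)q_W)q_W - (9q_W).
∂π_W/∂q_W = 33/2 - q_W = 0, so q_W = 33/2.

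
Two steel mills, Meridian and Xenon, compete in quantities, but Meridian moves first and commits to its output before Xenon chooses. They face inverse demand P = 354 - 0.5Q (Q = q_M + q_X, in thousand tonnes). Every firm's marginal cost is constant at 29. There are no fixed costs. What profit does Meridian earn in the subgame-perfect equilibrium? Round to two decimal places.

26406.25

The follower Xenon best-responds to any q_M: π_X = (354 - 0.5Q)q_X - 29q_X.
∂π_X/∂q_X = 325 - (1/2)q_M - q_X = 0 gives the reaction function q_X = (325 - (1/2)q_M).
The leader anticipates this reaction. Substituting into P = 354 - 0.5Q gives P = 383/2 - (1/4)q_M, so π_M = (383/2 - (1/4)q_M)q_M - 29q_M.
Leader FOC: 325/2 - (1/2)q_M = 0, so q_M = 325.
Then q_X = (325 - (1/2)·325) = 325/2.
Price P = 354 - (1/2)·(975/2) = 441/4.
Meridian's profit: (441/4 - 29)·325 = 26406.2500.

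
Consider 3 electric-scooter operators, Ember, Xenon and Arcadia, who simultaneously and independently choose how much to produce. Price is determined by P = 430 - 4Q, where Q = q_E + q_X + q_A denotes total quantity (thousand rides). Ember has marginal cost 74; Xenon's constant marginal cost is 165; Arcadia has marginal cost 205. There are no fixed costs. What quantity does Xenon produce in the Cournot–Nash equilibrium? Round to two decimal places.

Ember's profit: π_E = (430 - 4Q)q_E - (74q_E). Setting ∂π_E/∂q_E = 0: 356 - 8q_E - 4(q_X + q_A) = 0.
Xenon's first-order condition: 265 - 8q_X - 4(q_E + q_A) = 0.
Arcadia's profit: π_A = (430 - 4Q)q_A - (205q_A). Setting ∂π_A/∂q_A = 0: 225 - 8q_A - 4(q_E + q_X) = 0.
Adding the 3 conditions: 846 − 8Q − 8Q = 0, i.e. Q = 423/8.
Back-substituting: q_E = (356 − 423/2)/4 = 289/8, q_X = (265 − 423/2)/4 = 107/8, q_A = (225 − 423/2)/4 = 27/8.

13.38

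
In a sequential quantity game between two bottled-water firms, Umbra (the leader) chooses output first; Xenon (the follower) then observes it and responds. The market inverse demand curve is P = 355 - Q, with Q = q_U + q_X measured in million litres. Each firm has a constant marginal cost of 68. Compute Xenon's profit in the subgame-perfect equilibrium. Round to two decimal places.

5148.06

The follower Xenon best-responds to any q_U: π_X = (355 - Q)q_X - 68q_X.
∂π_X/∂q_X = 287 - q_U - 2q_X = 0 gives the reaction function q_X = (287 - q_U)/2.
Umbra substitutes q_X(q_U) into its own profit: π_U = q_U(355 - q_U - (287 - q_U)/2) - 68q_U = (423/2 - (1/2)q_U)q_U - 68q_U.
The leader's first-order condition 287/2 - q_U = 0 yields q_U = 287/2.
Then q_X = (287 - 287/2)/2 = 287/4.
Price P = 355 - 861/4 = 559/4.
Xenon's profit: (559/4 - 68)·(287/4) = 5148.0625.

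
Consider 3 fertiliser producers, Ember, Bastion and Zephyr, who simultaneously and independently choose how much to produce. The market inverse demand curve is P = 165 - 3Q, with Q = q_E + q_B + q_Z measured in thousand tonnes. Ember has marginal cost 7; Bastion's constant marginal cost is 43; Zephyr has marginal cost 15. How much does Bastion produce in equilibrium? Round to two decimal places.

Ember's profit: π_E = (165 - 3Q)q_E - (7q_E). Setting ∂π_E/∂q_E = 0: 158 - 6q_E - 3(q_B + q_Z) = 0.
Bastion's profit: π_B = (165 - 3Q)q_B - (43q_B). Setting ∂π_B/∂q_B = 0: 122 - 6q_B - 3(q_E + q_Z) = 0.
Zephyr's profit: π_Z = (165 - 3Q)q_Z - (15q_Z). Setting ∂π_Z/∂q_Z = 0: 150 - 6q_Z - 3(q_E + q_B) = 0.
Adding the 3 first-order conditions: 430 − 12Q = 0, so Q = 215/6.
Back-substituting: q_E = (158 − 215/2)/3 = 101/6, q_B = (122 − 215/2)/3 = 29/6, q_Z = (150 − 215/2)/3 = 85/6.

4.83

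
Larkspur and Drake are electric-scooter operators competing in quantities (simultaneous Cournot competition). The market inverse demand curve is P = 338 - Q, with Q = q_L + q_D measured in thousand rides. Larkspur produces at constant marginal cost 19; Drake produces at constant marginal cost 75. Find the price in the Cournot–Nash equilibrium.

144

Larkspur's profit: π_L = (338 - Q)q_L - (19q_L). Setting ∂π_L/∂q_L = 0: 319 - 2q_L - (q_D) = 0.
Drake's profit: π_D = (338 - Q)q_D - (75q_D). Setting ∂π_D/∂q_D = 0: 263 - 2q_D - (q_L) = 0.
So q_L = (319 - q_D)/2 and q_D = (263 - q_L)/2.
Solving the pair: q_L = 125, q_D = 69.
Total output Q = 194, so price P = 338 - 194 = 144.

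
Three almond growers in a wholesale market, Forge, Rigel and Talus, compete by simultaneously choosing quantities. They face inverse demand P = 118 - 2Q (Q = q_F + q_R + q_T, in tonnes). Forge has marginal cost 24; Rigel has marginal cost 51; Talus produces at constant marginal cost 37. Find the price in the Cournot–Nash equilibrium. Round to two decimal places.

Forge's profit: π_F = (118 - 2Q)q_F - (24q_F). Setting ∂π_F/∂q_F = 0: 94 - 4q_F - 2(q_R + q_T) = 0.
Rigel's first-order condition: 67 - 4q_R - 2(q_F + q_T) = 0.
Talus's profit: π_T = (118 - 2Q)q_T - (37q_T). Setting ∂π_T/∂q_T = 0: 81 - 4q_T - 2(q_F + q_R) = 0.
Adding the 3 conditions: 242 − 4Q − 4Q = 0, i.e. Q = 121/4.
Back-substituting: q_F = (94 − 121/2)/2 = 67/4, q_R = (67 − 121/2)/2 = 13/4, q_T = (81 − 121/2)/2 = 41/4.
Total output Q = 121/4, so price P = 118 - 2·(121/4) = 115/2.

57.50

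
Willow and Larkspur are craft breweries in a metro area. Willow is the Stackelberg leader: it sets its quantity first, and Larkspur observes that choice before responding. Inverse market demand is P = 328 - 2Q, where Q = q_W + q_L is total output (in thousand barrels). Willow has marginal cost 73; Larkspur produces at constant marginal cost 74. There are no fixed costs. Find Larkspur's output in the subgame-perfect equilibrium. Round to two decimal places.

The follower Larkspur best-responds to any q_W: π_L = (328 - 2Q)q_L - 74q_L.
Setting the follower's marginal profit to zero, 254 - 2q_W - 4q_L = 0, i.e. q_L = (254 - 2q_W)/4.
Willow substitutes q_L(q_W) into its own profit: π_W = q_W(328 - 2q_W - (254 - 2q_W)/2) - 73q_W = (201 - q_W)q_W - 73q_W.
Maximising: ∂π_W/∂q_W = 128 - 2q_W = 0, giving q_W = 64.
Then q_L = (254 - 2·64)/4 = 63/2.

31.50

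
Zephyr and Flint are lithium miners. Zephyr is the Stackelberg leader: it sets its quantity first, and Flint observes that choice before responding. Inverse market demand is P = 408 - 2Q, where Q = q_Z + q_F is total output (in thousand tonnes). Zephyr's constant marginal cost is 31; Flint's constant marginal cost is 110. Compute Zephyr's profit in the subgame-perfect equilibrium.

12996

The follower Flint best-responds to any q_Z: π_F = (408 - 2Q)q_F - 110q_F.
Setting the follower's marginal profit to zero, 298 - 2q_Z - 4q_F = 0, i.e. q_F = (298 - 2q_Z)/4.
Zephyr substitutes q_F(q_Z) into its own profit: π_Z = q_Z(408 - 2q_Z - (298 - 2q_Z)/2) - 31q_Z = (259 - q_Z)q_Z - 31q_Z.
The leader's first-order condition 228 - 2q_Z = 0 yields q_Z = 114.
Then q_F = (298 - 2·114)/4 = 35/2.
Price P = 408 - 2·(263/2) = 145.
Zephyr's profit: (145 - 31)·114 = 12996.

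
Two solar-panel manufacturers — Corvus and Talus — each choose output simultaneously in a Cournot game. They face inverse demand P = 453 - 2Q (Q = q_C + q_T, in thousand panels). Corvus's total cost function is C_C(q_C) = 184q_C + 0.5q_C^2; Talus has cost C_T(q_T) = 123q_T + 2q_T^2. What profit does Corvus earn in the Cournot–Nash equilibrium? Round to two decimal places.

Corvus's profit: π_C = (453 - 2Q)q_C - (184q_C + (1/2)q_C²). Setting ∂π_C/∂q_C = 0: 269 - 5q_C - 2(q_T) = 0.
Talus's first-order condition: 330 - 8q_T - 2(q_C) = 0.
Rearranging gives the reaction functions q_C = (269 - 2q_T)/5 and q_T = (330 - 2q_C)/8.
Solving the pair: q_C = 373/9, q_T = 278/9.
Price P = 453 - 2·(217/3) = 925/3.
Corvus's profit: (925/3)·(373/9) - 184·(373/9) - (1/2)(373/9)² = 4294.1049.

4294.10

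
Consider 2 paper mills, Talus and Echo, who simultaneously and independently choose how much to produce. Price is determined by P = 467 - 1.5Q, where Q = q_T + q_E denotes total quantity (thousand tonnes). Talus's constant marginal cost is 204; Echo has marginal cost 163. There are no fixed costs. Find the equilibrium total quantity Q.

126

Talus's profit: π_T = (467 - 1.5Q)q_T - (204q_T). Setting ∂π_T/∂q_T = 0: 263 - 3q_T - (3/2)(q_E) = 0.
Echo's profit: π_E = (467 - 1.5Q)q_E - (163q_E). Setting ∂π_E/∂q_E = 0: 304 - 3q_E - (3/2)(q_T) = 0.
Rearranging gives the reaction functions q_T = (263 - (3/2)q_E)/3 and q_E = (304 - (3/2)q_T)/3.
Solving the pair: q_T = 148/3, q_E = 230/3.
Total output Q = 148/3 + 230/3 = 126.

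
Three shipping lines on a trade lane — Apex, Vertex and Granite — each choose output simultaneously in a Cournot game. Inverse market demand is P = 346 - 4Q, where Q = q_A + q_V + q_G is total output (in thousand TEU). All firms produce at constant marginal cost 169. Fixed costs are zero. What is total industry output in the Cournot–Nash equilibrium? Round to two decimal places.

33.19

A representative firm's profit is π_i = q_i(346 - 4Q) - 169q_i.
First-order condition (treating rivals' output as given): 177 - 8q_i - 4·Σ_{j≠i} q_j = 0.
With identical firms every q_j equals q_i, so Σ_{j≠i} q_j = 2q_i and 177 = 16q_i, giving q_i = 177/16.
Total output Q = 177/16 + 177/16 + 177/16 = 531/16.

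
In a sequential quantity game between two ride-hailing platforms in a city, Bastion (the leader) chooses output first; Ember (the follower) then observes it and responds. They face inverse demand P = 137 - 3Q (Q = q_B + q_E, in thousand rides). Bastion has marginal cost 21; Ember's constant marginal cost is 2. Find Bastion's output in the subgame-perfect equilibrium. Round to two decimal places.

The follower Ember best-responds to any q_B: π_E = (137 - 3Q)q_E - 2q_E.
Follower FOC: 135 - 3q_B - 6q_E = 0, so q_E(q_B) = (135 - 3q_B)/6.
The leader anticipates this reaction. Substituting into P = 137 - 3Q gives P = 139/2 - (3/2)q_B, so π_B = (139/2 - (3/2)q_B)q_B - 21q_B.
The leader's first-order condition 97/2 - 3q_B = 0 yields q_B = 97/6.
Then q_E = (135 - 3·(97/6))/6 = 173/12.

16.17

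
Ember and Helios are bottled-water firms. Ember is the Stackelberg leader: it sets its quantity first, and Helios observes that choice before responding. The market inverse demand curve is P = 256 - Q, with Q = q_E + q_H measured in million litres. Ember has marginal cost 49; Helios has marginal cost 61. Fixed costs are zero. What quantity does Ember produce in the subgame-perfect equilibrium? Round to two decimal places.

Solve by backward induction. Given q_E, the follower Helios maximises π_H = (256 - q_E - q_H)q_H - 61q_H.
Setting the follower's marginal profit to zero, 195 - q_E - 2q_H = 0, i.e. q_H = (195 - q_E)/2.
Ember substitutes q_H(q_E) into its own profit: π_E = q_E(256 - q_E - (195 - q_E)/2) - 49q_E = (317/2 - (1/2)q_E)q_E - 49q_E.
Leader FOC: 219/2 - q_E = 0, so q_E = 219/2.
Then q_H = (195 - 219/2)/2 = 171/4.

109.50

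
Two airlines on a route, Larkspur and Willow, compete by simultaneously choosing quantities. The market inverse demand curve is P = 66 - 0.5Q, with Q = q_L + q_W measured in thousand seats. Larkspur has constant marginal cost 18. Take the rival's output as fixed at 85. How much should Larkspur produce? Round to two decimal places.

5.50

With the rival's output fixed at 85, Larkspur's profit is π_L = (66 - (1/2)·85 - (1/2)q_L)q_L - (18q_L) = (47/2 - (1/2)q_L)q_L - (18q_L).
∂π_L/∂q_L = 11/2 - q_L = 0, so q_L = 11/2.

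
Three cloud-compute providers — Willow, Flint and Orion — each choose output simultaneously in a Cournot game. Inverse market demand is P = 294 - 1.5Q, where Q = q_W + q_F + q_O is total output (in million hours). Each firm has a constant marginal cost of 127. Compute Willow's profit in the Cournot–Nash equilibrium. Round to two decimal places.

A representative firm's profit is π_i = q_i(294 - 1.5Q) - 127q_i.
First-order condition (treating rivals' output as given): 167 - 3q_i - (3/2)·Σ_{j≠i} q_j = 0.
With identical firms every q_j equals q_i, so Σ_{j≠i} q_j = 2q_i and 167 = 6q_i, giving q_i = 167/6.
Price P = 294 - (3/2)·(167/2) = 675/4.
Willow's profit: (675/4 - 127)·(167/6) = 1162.0417.

1162.04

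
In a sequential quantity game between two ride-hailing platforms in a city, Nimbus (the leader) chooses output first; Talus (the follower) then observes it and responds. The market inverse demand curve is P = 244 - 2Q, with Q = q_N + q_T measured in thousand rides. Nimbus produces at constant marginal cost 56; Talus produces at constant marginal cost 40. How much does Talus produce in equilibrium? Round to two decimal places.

29.50

The follower Talus best-responds to any q_N: π_T = (244 - 2Q)q_T - 40q_T.
Follower FOC: 204 - 2q_N - 4q_T = 0, so q_T(q_N) = (204 - 2q_N)/4.
Nimbus substitutes q_T(q_N) into its own profit: π_N = q_N(244 - 2q_N - (204 - 2q_N)/2) - 56q_N = (142 - q_N)q_N - 56q_N.
Leader FOC: 86 - 2q_N = 0, so q_N = 43.
Then q_T = (204 - 2·43)/4 = 59/2.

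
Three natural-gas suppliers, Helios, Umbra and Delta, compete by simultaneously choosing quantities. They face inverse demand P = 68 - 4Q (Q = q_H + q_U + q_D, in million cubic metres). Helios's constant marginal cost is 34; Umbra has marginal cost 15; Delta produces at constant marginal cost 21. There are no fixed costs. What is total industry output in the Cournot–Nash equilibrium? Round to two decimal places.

8.38

Helios's profit: π_H = (68 - 4Q)q_H - (34q_H). Setting ∂π_H/∂q_H = 0: 34 - 8q_H - 4(q_U + q_D) = 0.
Umbra's profit: π_U = (68 - 4Q)q_U - (15q_U). Setting ∂π_U/∂q_U = 0: 53 - 8q_U - 4(q_H + q_D) = 0.
Delta's first-order condition: 47 - 8q_D - 4(q_H + q_U) = 0.
Adding the 3 first-order conditions: 134 − 16Q = 0, so Q = 67/8.
Back-substituting: q_H = (34 − 67/2)/4 = 1/8, q_U = (53 − 67/2)/4 = 39/8, q_D = (47 − 67/2)/4 = 27/8.
Total output Q = 1/8 + 39/8 + 27/8 = 67/8.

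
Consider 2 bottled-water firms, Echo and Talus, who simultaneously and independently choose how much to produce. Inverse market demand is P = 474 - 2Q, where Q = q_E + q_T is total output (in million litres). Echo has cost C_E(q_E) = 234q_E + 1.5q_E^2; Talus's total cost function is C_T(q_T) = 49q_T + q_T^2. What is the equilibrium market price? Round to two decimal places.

Echo's profit: π_E = (474 - 2Q)q_E - (234q_E + (3/2)q_E²). Setting ∂π_E/∂q_E = 0: 240 - 7q_E - 2(q_T) = 0.
Talus's first-order condition: 425 - 6q_T - 2(q_E) = 0.
Rearranging gives the reaction functions q_E = (240 - 2q_T)/7 and q_T = (425 - 2q_E)/6.
Solving the pair: q_E = 295/19, q_T = 65.6579.
Total output Q = 81.1842, so price P = 474 - 2·81.1842 = 311.6316.

311.63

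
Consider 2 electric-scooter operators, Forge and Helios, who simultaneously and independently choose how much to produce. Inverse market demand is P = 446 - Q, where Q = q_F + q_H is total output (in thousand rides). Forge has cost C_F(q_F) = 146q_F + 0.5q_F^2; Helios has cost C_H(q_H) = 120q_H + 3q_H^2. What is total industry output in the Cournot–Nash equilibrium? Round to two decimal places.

119.65

Forge's profit: π_F = (446 - Q)q_F - (146q_F + (1/2)q_F²). Setting ∂π_F/∂q_F = 0: 300 - 3q_F - (q_H) = 0.
Helios's profit: π_H = (446 - Q)q_H - (120q_H + 3q_H²). Setting ∂π_H/∂q_H = 0: 326 - 8q_H - (q_F) = 0.
So q_F = (300 - q_H)/3 and q_H = (326 - q_F)/8.
Solving the pair: q_F = 90.1739, q_H = 678/23.
Total output Q = 90.1739 + 678/23 = 119.6522.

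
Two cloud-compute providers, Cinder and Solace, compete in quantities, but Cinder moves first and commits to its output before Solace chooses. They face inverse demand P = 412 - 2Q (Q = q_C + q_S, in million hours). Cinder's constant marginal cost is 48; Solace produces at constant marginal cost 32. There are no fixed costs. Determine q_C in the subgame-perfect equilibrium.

87

The follower Solace best-responds to any q_C: π_S = (412 - 2Q)q_S - 32q_S.
∂π_S/∂q_S = 380 - 2q_C - 4q_S = 0 gives the reaction function q_S = (380 - 2q_C)/4.
Cinder substitutes q_S(q_C) into its own profit: π_C = q_C(412 - 2q_C - (380 - 2q_C)/2) - 48q_C = (222 - q_C)q_C - 48q_C.
Leader FOC: 174 - 2q_C = 0, so q_C = 87.
Then q_S = (380 - 2·87)/4 = 103/2.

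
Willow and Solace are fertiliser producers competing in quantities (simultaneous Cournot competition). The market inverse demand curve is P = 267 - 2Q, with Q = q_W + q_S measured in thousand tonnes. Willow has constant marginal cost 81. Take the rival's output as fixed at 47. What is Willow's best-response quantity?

With the rival's output fixed at 47, Willow's profit is π_W = (267 - 2·47 - 2q_W)q_W - (81q_W) = (173 - 2q_W)q_W - (81q_W).
∂π_W/∂q_W = 92 - 4q_W = 0, so q_W = 23.

23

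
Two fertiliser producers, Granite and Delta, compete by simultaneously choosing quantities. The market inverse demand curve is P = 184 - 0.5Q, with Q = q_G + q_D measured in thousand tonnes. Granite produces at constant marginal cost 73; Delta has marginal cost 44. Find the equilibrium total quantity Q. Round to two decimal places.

Granite's profit: π_G = (184 - 0.5Q)q_G - (73q_G). Setting ∂π_G/∂q_G = 0: 111 - q_G - (1/2)(q_D) = 0.
Delta's first-order condition: 140 - q_D - (1/2)(q_G) = 0.
So q_G = (111 - (1/2)q_D) and q_D = (140 - (1/2)q_G).
Substituting one into the other gives q_G = 164/3 and q_D = 338/3.
Total output Q = 164/3 + 338/3 = 502/3.

167.33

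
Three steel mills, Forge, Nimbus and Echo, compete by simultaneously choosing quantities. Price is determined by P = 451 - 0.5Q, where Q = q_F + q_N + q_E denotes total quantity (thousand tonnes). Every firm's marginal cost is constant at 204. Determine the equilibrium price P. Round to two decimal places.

A representative firm's profit is π_i = q_i(451 - 0.5Q) - 204q_i.
First-order condition (treating rivals' output as given): 247 - q_i - (1/2)·Σ_{j≠i} q_j = 0.
By symmetry each firm produces the same amount; substituting Σ_{j≠i} q_j = 2q_i yields q_i = 247/2.
Total output Q = 741/2, so price P = 451 - (1/2)·(741/2) = 1063/4.

265.75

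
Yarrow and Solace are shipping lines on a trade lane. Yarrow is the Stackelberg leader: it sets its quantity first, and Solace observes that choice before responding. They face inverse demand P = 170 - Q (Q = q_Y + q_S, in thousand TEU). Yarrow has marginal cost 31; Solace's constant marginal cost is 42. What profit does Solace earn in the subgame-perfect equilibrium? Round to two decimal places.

702.25

Solve by backward induction. Given q_Y, the follower Solace maximises π_S = (170 - q_Y - q_S)q_S - 42q_S.
Follower FOC: 128 - q_Y - 2q_S = 0, so q_S(q_Y) = (128 - q_Y)/2.
The leader anticipates this reaction. Substituting into P = 170 - Q gives P = 106 - (1/2)q_Y, so π_Y = (106 - (1/2)q_Y)q_Y - 31q_Y.
The leader's first-order condition 75 - q_Y = 0 yields q_Y = 75.
Then q_S = (128 - 75)/2 = 53/2.
Price P = 170 - 203/2 = 137/2.
Solace's profit: (137/2 - 42)·(53/2) = 702.2500.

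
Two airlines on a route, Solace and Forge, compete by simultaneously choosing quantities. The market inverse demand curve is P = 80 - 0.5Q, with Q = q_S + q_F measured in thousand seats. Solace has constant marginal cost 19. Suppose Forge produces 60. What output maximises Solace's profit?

With the rival's output fixed at 60, Solace's profit is π_S = (80 - (1/2)·60 - (1/2)q_S)q_S - (19q_S) = (50 - (1/2)q_S)q_S - (19q_S).
∂π_S/∂q_S = 31 - q_S = 0, so q_S = 31.

31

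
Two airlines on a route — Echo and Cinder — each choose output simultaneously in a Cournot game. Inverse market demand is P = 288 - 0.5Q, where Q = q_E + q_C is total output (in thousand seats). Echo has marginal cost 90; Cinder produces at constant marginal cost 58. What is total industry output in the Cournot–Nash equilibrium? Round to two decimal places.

Echo's profit: π_E = (288 - 0.5Q)q_E - (90q_E). Setting ∂π_E/∂q_E = 0: 198 - q_E - (1/2)(q_C) = 0.
Cinder's profit: π_C = (288 - 0.5Q)q_C - (58q_C). Setting ∂π_C/∂q_C = 0: 230 - q_C - (1/2)(q_E) = 0.
Best responses: q_E = (198 - (1/2)q_C), q_C = (230 - (1/2)q_E).
Substituting one into the other gives q_E = 332/3 and q_C = 524/3.
Total output Q = 332/3 + 524/3 = 856/3.

285.33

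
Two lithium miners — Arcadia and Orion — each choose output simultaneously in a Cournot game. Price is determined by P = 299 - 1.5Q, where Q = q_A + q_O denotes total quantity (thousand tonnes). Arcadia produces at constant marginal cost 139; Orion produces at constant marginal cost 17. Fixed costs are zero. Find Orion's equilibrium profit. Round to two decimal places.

Arcadia's profit: π_A = (299 - 1.5Q)q_A - (139q_A). Setting ∂π_A/∂q_A = 0: 160 - 3q_A - (3/2)(q_O) = 0.
Orion's first-order condition: 282 - 3q_O - (3/2)(q_A) = 0.
Best responses: q_A = (160 - (3/2)q_O)/3, q_O = (282 - (3/2)q_A)/3.
Substituting one into the other gives q_A = 76/9 and q_O = 808/9.
Price P = 299 - (3/2)·(884/9) = 455/3.
Orion's profit: (455/3 - 17)·(808/9) = 12090.0741.

12090.07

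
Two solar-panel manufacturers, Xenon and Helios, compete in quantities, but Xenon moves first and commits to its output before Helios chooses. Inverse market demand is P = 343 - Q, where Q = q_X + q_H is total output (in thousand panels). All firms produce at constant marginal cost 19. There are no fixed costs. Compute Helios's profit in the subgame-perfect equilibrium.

Solve by backward induction. Given q_X, the follower Helios maximises π_H = (343 - q_X - q_H)q_H - 19q_H.
Follower FOC: 324 - q_X - 2q_H = 0, so q_H(q_X) = (324 - q_X)/2.
The leader anticipates this reaction. Substituting into P = 343 - Q gives P = 181 - (1/2)q_X, so π_X = (181 - (1/2)q_X)q_X - 19q_X.
Leader FOC: 162 - q_X = 0, so q_X = 162.
Then q_H = (324 - 162)/2 = 81.
Price P = 343 - 243 = 100.
Helios's profit: (100 - 19)·81 = 6561.

6561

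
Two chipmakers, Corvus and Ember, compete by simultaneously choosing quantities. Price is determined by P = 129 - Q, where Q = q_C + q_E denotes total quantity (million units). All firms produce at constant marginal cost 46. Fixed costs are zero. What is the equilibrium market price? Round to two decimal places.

73.67

A representative firm's profit is π_i = q_i(129 - Q) - 46q_i.
First-order condition (treating rivals' output as given): 83 - 2q_i - q_j = 0.
With identical firms every q_j equals q_i, so q_j = q_i and 83 = 3q_i, giving q_i = 83/3.
Total output Q = 166/3, so price P = 129 - 166/3 = 221/3.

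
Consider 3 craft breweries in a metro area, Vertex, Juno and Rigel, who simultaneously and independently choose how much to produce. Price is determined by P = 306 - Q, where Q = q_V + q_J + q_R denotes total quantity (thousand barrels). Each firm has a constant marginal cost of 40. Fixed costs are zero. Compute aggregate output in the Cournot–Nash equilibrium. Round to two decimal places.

199.50

Each firm earns π_i = (306 - Q)q_i - 40q_i.
Setting ∂π_i/∂q_i = 0 with rivals' quantities fixed: 266 - 2q_i - Σ_{j≠i} q_j = 0.
By symmetry each firm produces the same amount; substituting Σ_{j≠i} q_j = 2q_i yields q_i = 266/4 = 133/2.
Total output Q = 133/2 + 133/2 + 133/2 = 399/2.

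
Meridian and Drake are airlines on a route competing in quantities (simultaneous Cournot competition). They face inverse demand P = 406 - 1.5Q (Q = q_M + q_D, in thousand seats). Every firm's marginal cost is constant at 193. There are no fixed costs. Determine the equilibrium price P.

264

A representative firm's profit is π_i = q_i(406 - 1.5Q) - 193q_i.
First-order condition (treating rivals' output as given): 213 - 3q_i - (3/2)q_j = 0.
With identical firms every q_j equals q_i, so q_j = q_i and 213 = (9/2)q_i, giving q_i = 142/3.
Total output Q = 284/3, so price P = 406 - (3/2)·(284/3) = 264.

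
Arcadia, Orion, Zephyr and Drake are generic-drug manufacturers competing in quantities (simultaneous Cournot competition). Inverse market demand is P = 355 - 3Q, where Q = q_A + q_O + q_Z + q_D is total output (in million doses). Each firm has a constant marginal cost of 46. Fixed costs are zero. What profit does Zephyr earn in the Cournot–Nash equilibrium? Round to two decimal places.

Each firm earns π_i = (355 - 3Q)q_i - 46q_i.
First-order condition (treating rivals' output as given): 309 - 6q_i - 3·Σ_{j≠i} q_j = 0.
With identical firms every q_j equals q_i, so Σ_{j≠i} q_j = 3q_i and 309 = 15q_i, giving q_i = 103/5.
Price P = 355 - 3·(412/5) = 539/5.
Zephyr's profit: (539/5 - 46)·(103/5) = 1273.0800.

1273.08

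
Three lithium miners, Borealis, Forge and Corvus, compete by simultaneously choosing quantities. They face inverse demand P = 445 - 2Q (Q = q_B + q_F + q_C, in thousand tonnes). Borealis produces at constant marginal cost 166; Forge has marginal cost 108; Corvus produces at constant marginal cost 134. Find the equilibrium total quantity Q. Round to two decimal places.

Borealis's profit: π_B = (445 - 2Q)q_B - (166q_B). Setting ∂π_B/∂q_B = 0: 279 - 4q_B - 2(q_F + q_C) = 0.
Forge's profit: π_F = (445 - 2Q)q_F - (108q_F). Setting ∂π_F/∂q_F = 0: 337 - 4q_F - 2(q_B + q_C) = 0.
Corvus's profit: π_C = (445 - 2Q)q_C - (134q_C). Setting ∂π_C/∂q_C = 0: 311 - 4q_C - 2(q_B + q_F) = 0.
Adding the 3 first-order conditions: 927 − 8Q = 0, so Q = 927/8.
Back-substituting: q_B = (279 − 927/4)/2 = 189/8, q_F = (337 − 927/4)/2 = 421/8, q_C = (311 − 927/4)/2 = 317/8.
Total output Q = 189/8 + 421/8 + 317/8 = 927/8.

115.88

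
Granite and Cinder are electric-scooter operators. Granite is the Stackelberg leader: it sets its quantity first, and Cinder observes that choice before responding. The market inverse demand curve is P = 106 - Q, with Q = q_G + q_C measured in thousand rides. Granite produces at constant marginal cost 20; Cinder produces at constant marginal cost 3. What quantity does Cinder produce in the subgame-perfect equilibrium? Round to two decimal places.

The follower Cinder best-responds to any q_G: π_C = (106 - Q)q_C - 3q_C.
Setting the follower's marginal profit to zero, 103 - q_G - 2q_C = 0, i.e. q_C = (103 - q_G)/2.
The leader anticipates this reaction. Substituting into P = 106 - Q gives P = 109/2 - (1/2)q_G, so π_G = (109/2 - (1/2)q_G)q_G - 20q_G.
Maximising: ∂π_G/∂q_G = 69/2 - q_G = 0, giving q_G = 69/2.
Then q_C = (103 - 69/2)/2 = 137/4.

34.25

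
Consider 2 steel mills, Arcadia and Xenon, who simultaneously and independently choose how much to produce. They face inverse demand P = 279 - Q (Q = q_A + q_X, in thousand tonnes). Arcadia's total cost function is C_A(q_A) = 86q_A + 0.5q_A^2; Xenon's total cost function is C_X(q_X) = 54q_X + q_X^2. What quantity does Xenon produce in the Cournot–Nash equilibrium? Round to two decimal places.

43.82

Arcadia's profit: π_A = (279 - Q)q_A - (86q_A + (1/2)q_A²). Setting ∂π_A/∂q_A = 0: 193 - 3q_A - (q_X) = 0.
Xenon's first-order condition: 225 - 4q_X - (q_A) = 0.
So q_A = (193 - q_X)/3 and q_X = (225 - q_A)/4.
Substituting one into the other gives q_A = 547/11 and q_X = 482/11.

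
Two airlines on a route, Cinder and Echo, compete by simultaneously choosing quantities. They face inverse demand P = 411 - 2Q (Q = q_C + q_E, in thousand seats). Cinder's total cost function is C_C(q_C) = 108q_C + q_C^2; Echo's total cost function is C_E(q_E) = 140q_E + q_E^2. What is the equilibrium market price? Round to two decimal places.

267.50

Cinder's profit: π_C = (411 - 2Q)q_C - (108q_C + q_C²). Setting ∂π_C/∂q_C = 0: 303 - 6q_C - 2(q_E) = 0.
Echo's first-order condition: 271 - 6q_E - 2(q_C) = 0.
So q_C = (303 - 2q_E)/6 and q_E = (271 - 2q_C)/6.
Solving the pair: q_C = 319/8, q_E = 255/8.
Total output Q = 287/4, so price P = 411 - 2·(287/4) = 535/2.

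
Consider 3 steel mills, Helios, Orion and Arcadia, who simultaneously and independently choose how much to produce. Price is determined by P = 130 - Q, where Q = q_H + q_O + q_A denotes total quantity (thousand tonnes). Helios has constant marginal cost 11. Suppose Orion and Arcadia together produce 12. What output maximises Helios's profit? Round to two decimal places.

53.50

With rivals' combined output fixed at 12, Helios's profit is π_H = (130 - 12 - q_H)q_H - (11q_H) = (118 - q_H)q_H - (11q_H).
∂π_H/∂q_H = 107 - 2q_H = 0, so q_H = 107/2.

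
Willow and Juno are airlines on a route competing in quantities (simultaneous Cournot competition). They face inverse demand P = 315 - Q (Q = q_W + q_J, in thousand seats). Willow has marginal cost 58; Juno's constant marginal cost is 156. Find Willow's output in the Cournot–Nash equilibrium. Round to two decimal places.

118.33

Willow's profit: π_W = (315 - Q)q_W - (58q_W). Setting ∂π_W/∂q_W = 0: 257 - 2q_W - (q_J) = 0.
Juno's profit: π_J = (315 - Q)q_J - (156q_J). Setting ∂π_J/∂q_J = 0: 159 - 2q_J - (q_W) = 0.
Best responses: q_W = (257 - q_J)/2, q_J = (159 - q_W)/2.
Solving the pair: q_W = 355/3, q_J = 61/3.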